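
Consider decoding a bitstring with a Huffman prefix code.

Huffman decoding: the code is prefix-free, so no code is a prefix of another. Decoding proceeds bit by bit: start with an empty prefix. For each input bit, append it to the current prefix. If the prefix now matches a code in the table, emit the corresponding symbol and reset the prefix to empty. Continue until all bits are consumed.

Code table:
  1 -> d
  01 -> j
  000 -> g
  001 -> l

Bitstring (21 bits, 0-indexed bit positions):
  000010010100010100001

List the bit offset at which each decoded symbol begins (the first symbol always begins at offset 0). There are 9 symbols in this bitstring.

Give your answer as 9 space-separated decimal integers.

Answer: 0 3 5 8 10 13 14 16 19

Derivation:
Bit 0: prefix='0' (no match yet)
Bit 1: prefix='00' (no match yet)
Bit 2: prefix='000' -> emit 'g', reset
Bit 3: prefix='0' (no match yet)
Bit 4: prefix='01' -> emit 'j', reset
Bit 5: prefix='0' (no match yet)
Bit 6: prefix='00' (no match yet)
Bit 7: prefix='001' -> emit 'l', reset
Bit 8: prefix='0' (no match yet)
Bit 9: prefix='01' -> emit 'j', reset
Bit 10: prefix='0' (no match yet)
Bit 11: prefix='00' (no match yet)
Bit 12: prefix='000' -> emit 'g', reset
Bit 13: prefix='1' -> emit 'd', reset
Bit 14: prefix='0' (no match yet)
Bit 15: prefix='01' -> emit 'j', reset
Bit 16: prefix='0' (no match yet)
Bit 17: prefix='00' (no match yet)
Bit 18: prefix='000' -> emit 'g', reset
Bit 19: prefix='0' (no match yet)
Bit 20: prefix='01' -> emit 'j', reset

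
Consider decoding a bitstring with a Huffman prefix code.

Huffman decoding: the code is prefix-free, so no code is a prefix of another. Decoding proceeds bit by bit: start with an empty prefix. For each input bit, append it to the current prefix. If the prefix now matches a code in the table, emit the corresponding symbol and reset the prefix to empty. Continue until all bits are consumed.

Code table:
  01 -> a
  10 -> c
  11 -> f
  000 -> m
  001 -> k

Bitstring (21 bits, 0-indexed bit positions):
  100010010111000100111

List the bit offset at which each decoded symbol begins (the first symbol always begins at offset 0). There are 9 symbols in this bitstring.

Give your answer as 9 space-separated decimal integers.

Answer: 0 2 5 8 10 12 15 17 19

Derivation:
Bit 0: prefix='1' (no match yet)
Bit 1: prefix='10' -> emit 'c', reset
Bit 2: prefix='0' (no match yet)
Bit 3: prefix='00' (no match yet)
Bit 4: prefix='001' -> emit 'k', reset
Bit 5: prefix='0' (no match yet)
Bit 6: prefix='00' (no match yet)
Bit 7: prefix='001' -> emit 'k', reset
Bit 8: prefix='0' (no match yet)
Bit 9: prefix='01' -> emit 'a', reset
Bit 10: prefix='1' (no match yet)
Bit 11: prefix='11' -> emit 'f', reset
Bit 12: prefix='0' (no match yet)
Bit 13: prefix='00' (no match yet)
Bit 14: prefix='000' -> emit 'm', reset
Bit 15: prefix='1' (no match yet)
Bit 16: prefix='10' -> emit 'c', reset
Bit 17: prefix='0' (no match yet)
Bit 18: prefix='01' -> emit 'a', reset
Bit 19: prefix='1' (no match yet)
Bit 20: prefix='11' -> emit 'f', reset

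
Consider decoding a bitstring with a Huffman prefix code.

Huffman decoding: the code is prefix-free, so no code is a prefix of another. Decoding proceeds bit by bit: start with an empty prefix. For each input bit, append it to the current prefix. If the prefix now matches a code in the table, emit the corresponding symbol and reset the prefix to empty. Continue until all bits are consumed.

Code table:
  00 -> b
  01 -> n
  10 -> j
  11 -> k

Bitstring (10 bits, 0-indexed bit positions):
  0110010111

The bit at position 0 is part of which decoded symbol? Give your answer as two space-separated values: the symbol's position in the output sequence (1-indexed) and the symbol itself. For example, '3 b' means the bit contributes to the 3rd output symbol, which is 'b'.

Answer: 1 n

Derivation:
Bit 0: prefix='0' (no match yet)
Bit 1: prefix='01' -> emit 'n', reset
Bit 2: prefix='1' (no match yet)
Bit 3: prefix='10' -> emit 'j', reset
Bit 4: prefix='0' (no match yet)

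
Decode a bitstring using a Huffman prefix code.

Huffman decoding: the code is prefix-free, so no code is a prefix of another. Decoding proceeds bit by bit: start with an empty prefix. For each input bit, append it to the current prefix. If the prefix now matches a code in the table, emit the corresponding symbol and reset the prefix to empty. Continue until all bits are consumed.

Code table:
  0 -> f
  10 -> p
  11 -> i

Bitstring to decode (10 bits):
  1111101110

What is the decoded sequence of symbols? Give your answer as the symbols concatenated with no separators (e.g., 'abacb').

Bit 0: prefix='1' (no match yet)
Bit 1: prefix='11' -> emit 'i', reset
Bit 2: prefix='1' (no match yet)
Bit 3: prefix='11' -> emit 'i', reset
Bit 4: prefix='1' (no match yet)
Bit 5: prefix='10' -> emit 'p', reset
Bit 6: prefix='1' (no match yet)
Bit 7: prefix='11' -> emit 'i', reset
Bit 8: prefix='1' (no match yet)
Bit 9: prefix='10' -> emit 'p', reset

Answer: iipip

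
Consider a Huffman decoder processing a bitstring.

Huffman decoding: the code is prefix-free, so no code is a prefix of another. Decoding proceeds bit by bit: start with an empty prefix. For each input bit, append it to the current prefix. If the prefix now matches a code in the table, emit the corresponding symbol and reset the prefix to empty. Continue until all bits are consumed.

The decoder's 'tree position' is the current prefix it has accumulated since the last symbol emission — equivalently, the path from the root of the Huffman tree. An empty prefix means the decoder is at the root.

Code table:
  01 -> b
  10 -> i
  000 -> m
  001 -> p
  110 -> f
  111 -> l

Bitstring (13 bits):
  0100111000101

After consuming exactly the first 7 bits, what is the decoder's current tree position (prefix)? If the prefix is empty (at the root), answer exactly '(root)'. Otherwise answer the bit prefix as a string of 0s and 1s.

Bit 0: prefix='0' (no match yet)
Bit 1: prefix='01' -> emit 'b', reset
Bit 2: prefix='0' (no match yet)
Bit 3: prefix='00' (no match yet)
Bit 4: prefix='001' -> emit 'p', reset
Bit 5: prefix='1' (no match yet)
Bit 6: prefix='11' (no match yet)

Answer: 11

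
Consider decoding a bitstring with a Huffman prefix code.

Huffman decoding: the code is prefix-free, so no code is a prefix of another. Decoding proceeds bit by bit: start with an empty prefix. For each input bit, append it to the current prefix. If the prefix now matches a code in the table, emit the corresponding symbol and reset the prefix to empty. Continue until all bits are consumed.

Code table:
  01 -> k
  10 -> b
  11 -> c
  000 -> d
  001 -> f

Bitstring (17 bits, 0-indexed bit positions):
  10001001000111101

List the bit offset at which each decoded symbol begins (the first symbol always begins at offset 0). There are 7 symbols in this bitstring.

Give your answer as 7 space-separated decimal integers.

Answer: 0 2 5 8 11 13 15

Derivation:
Bit 0: prefix='1' (no match yet)
Bit 1: prefix='10' -> emit 'b', reset
Bit 2: prefix='0' (no match yet)
Bit 3: prefix='00' (no match yet)
Bit 4: prefix='001' -> emit 'f', reset
Bit 5: prefix='0' (no match yet)
Bit 6: prefix='00' (no match yet)
Bit 7: prefix='001' -> emit 'f', reset
Bit 8: prefix='0' (no match yet)
Bit 9: prefix='00' (no match yet)
Bit 10: prefix='000' -> emit 'd', reset
Bit 11: prefix='1' (no match yet)
Bit 12: prefix='11' -> emit 'c', reset
Bit 13: prefix='1' (no match yet)
Bit 14: prefix='11' -> emit 'c', reset
Bit 15: prefix='0' (no match yet)
Bit 16: prefix='01' -> emit 'k', reset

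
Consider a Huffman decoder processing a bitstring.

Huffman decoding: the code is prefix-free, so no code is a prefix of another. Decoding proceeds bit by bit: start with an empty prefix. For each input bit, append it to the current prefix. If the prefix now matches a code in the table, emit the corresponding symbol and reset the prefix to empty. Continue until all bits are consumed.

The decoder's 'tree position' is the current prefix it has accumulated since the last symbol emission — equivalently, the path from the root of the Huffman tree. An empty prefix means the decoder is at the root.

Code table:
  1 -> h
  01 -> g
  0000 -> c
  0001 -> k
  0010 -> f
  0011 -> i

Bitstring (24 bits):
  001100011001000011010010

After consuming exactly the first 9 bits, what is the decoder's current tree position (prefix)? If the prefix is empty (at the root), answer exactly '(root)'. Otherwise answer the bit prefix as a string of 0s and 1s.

Answer: (root)

Derivation:
Bit 0: prefix='0' (no match yet)
Bit 1: prefix='00' (no match yet)
Bit 2: prefix='001' (no match yet)
Bit 3: prefix='0011' -> emit 'i', reset
Bit 4: prefix='0' (no match yet)
Bit 5: prefix='00' (no match yet)
Bit 6: prefix='000' (no match yet)
Bit 7: prefix='0001' -> emit 'k', reset
Bit 8: prefix='1' -> emit 'h', reset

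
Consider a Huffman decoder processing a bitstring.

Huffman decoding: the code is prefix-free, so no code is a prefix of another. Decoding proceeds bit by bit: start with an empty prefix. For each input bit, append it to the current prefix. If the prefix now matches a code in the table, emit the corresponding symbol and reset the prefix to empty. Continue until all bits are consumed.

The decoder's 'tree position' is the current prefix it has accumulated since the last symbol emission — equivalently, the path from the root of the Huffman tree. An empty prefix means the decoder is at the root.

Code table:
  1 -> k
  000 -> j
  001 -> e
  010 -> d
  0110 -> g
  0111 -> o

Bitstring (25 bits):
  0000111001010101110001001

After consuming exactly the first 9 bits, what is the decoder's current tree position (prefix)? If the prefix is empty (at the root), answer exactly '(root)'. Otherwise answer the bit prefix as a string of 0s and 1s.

Bit 0: prefix='0' (no match yet)
Bit 1: prefix='00' (no match yet)
Bit 2: prefix='000' -> emit 'j', reset
Bit 3: prefix='0' (no match yet)
Bit 4: prefix='01' (no match yet)
Bit 5: prefix='011' (no match yet)
Bit 6: prefix='0111' -> emit 'o', reset
Bit 7: prefix='0' (no match yet)
Bit 8: prefix='00' (no match yet)

Answer: 00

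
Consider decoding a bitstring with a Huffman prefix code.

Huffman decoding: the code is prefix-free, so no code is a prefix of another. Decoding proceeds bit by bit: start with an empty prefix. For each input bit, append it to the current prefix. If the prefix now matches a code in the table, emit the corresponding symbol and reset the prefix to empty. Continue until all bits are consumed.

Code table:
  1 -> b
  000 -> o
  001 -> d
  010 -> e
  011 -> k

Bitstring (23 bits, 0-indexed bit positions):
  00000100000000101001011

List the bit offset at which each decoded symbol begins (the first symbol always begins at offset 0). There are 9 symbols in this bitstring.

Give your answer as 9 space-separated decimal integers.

Bit 0: prefix='0' (no match yet)
Bit 1: prefix='00' (no match yet)
Bit 2: prefix='000' -> emit 'o', reset
Bit 3: prefix='0' (no match yet)
Bit 4: prefix='00' (no match yet)
Bit 5: prefix='001' -> emit 'd', reset
Bit 6: prefix='0' (no match yet)
Bit 7: prefix='00' (no match yet)
Bit 8: prefix='000' -> emit 'o', reset
Bit 9: prefix='0' (no match yet)
Bit 10: prefix='00' (no match yet)
Bit 11: prefix='000' -> emit 'o', reset
Bit 12: prefix='0' (no match yet)
Bit 13: prefix='00' (no match yet)
Bit 14: prefix='001' -> emit 'd', reset
Bit 15: prefix='0' (no match yet)
Bit 16: prefix='01' (no match yet)
Bit 17: prefix='010' -> emit 'e', reset
Bit 18: prefix='0' (no match yet)
Bit 19: prefix='01' (no match yet)
Bit 20: prefix='010' -> emit 'e', reset
Bit 21: prefix='1' -> emit 'b', reset
Bit 22: prefix='1' -> emit 'b', reset

Answer: 0 3 6 9 12 15 18 21 22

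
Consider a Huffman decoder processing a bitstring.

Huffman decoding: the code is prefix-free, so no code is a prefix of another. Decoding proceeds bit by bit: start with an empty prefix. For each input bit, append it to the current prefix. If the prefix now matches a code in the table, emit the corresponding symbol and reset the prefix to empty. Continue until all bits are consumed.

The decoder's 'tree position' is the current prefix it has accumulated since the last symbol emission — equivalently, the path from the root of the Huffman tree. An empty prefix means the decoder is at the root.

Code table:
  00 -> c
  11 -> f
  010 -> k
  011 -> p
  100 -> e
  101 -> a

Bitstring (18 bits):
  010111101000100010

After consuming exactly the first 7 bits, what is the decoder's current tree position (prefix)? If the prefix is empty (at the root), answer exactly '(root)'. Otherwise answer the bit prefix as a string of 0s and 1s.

Answer: (root)

Derivation:
Bit 0: prefix='0' (no match yet)
Bit 1: prefix='01' (no match yet)
Bit 2: prefix='010' -> emit 'k', reset
Bit 3: prefix='1' (no match yet)
Bit 4: prefix='11' -> emit 'f', reset
Bit 5: prefix='1' (no match yet)
Bit 6: prefix='11' -> emit 'f', reset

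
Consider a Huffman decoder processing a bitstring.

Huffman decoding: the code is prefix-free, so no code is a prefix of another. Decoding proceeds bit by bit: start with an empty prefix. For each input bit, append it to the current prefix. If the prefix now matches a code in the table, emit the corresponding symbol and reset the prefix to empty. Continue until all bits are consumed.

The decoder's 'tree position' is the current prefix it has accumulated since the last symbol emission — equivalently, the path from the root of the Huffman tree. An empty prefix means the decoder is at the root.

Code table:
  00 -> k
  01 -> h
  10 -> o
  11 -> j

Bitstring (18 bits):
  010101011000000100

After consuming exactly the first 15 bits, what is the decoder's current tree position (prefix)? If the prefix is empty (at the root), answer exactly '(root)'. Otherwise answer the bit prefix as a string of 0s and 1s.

Answer: 0

Derivation:
Bit 0: prefix='0' (no match yet)
Bit 1: prefix='01' -> emit 'h', reset
Bit 2: prefix='0' (no match yet)
Bit 3: prefix='01' -> emit 'h', reset
Bit 4: prefix='0' (no match yet)
Bit 5: prefix='01' -> emit 'h', reset
Bit 6: prefix='0' (no match yet)
Bit 7: prefix='01' -> emit 'h', reset
Bit 8: prefix='1' (no match yet)
Bit 9: prefix='10' -> emit 'o', reset
Bit 10: prefix='0' (no match yet)
Bit 11: prefix='00' -> emit 'k', reset
Bit 12: prefix='0' (no match yet)
Bit 13: prefix='00' -> emit 'k', reset
Bit 14: prefix='0' (no match yet)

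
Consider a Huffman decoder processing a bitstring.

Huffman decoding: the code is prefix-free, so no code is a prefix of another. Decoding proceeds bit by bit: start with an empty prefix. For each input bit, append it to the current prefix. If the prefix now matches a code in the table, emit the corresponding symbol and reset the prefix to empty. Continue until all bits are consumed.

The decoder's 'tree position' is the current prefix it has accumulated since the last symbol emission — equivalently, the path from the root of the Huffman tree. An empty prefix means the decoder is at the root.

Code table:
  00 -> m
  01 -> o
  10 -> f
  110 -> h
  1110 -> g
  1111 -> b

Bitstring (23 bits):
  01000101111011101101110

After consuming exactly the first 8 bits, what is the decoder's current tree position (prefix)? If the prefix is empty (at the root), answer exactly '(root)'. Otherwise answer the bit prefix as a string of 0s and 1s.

Answer: (root)

Derivation:
Bit 0: prefix='0' (no match yet)
Bit 1: prefix='01' -> emit 'o', reset
Bit 2: prefix='0' (no match yet)
Bit 3: prefix='00' -> emit 'm', reset
Bit 4: prefix='0' (no match yet)
Bit 5: prefix='01' -> emit 'o', reset
Bit 6: prefix='0' (no match yet)
Bit 7: prefix='01' -> emit 'o', reset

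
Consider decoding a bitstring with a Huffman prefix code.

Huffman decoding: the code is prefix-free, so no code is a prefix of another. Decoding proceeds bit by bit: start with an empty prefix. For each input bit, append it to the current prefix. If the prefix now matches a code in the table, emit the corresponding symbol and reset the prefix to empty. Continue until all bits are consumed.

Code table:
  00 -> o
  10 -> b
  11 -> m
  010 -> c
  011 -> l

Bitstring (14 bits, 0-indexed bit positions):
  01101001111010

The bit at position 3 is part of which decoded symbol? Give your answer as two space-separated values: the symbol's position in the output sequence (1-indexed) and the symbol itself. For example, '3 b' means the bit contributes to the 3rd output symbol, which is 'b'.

Bit 0: prefix='0' (no match yet)
Bit 1: prefix='01' (no match yet)
Bit 2: prefix='011' -> emit 'l', reset
Bit 3: prefix='0' (no match yet)
Bit 4: prefix='01' (no match yet)
Bit 5: prefix='010' -> emit 'c', reset
Bit 6: prefix='0' (no match yet)
Bit 7: prefix='01' (no match yet)

Answer: 2 c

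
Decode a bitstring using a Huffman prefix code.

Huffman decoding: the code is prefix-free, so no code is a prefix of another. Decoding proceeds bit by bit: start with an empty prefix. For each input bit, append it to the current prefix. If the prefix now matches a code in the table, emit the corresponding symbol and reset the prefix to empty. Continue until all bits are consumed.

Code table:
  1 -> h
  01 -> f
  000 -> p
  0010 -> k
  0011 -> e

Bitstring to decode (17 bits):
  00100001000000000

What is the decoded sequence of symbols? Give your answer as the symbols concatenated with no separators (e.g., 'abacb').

Answer: kphppp

Derivation:
Bit 0: prefix='0' (no match yet)
Bit 1: prefix='00' (no match yet)
Bit 2: prefix='001' (no match yet)
Bit 3: prefix='0010' -> emit 'k', reset
Bit 4: prefix='0' (no match yet)
Bit 5: prefix='00' (no match yet)
Bit 6: prefix='000' -> emit 'p', reset
Bit 7: prefix='1' -> emit 'h', reset
Bit 8: prefix='0' (no match yet)
Bit 9: prefix='00' (no match yet)
Bit 10: prefix='000' -> emit 'p', reset
Bit 11: prefix='0' (no match yet)
Bit 12: prefix='00' (no match yet)
Bit 13: prefix='000' -> emit 'p', reset
Bit 14: prefix='0' (no match yet)
Bit 15: prefix='00' (no match yet)
Bit 16: prefix='000' -> emit 'p', reset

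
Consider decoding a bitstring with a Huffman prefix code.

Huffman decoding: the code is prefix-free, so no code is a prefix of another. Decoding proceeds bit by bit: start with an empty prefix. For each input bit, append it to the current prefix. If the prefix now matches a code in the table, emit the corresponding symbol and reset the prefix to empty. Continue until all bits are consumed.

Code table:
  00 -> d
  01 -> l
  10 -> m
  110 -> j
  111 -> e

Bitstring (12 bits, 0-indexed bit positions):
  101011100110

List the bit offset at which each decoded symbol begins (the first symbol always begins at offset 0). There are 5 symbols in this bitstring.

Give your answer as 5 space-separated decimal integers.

Answer: 0 2 4 7 9

Derivation:
Bit 0: prefix='1' (no match yet)
Bit 1: prefix='10' -> emit 'm', reset
Bit 2: prefix='1' (no match yet)
Bit 3: prefix='10' -> emit 'm', reset
Bit 4: prefix='1' (no match yet)
Bit 5: prefix='11' (no match yet)
Bit 6: prefix='111' -> emit 'e', reset
Bit 7: prefix='0' (no match yet)
Bit 8: prefix='00' -> emit 'd', reset
Bit 9: prefix='1' (no match yet)
Bit 10: prefix='11' (no match yet)
Bit 11: prefix='110' -> emit 'j', reset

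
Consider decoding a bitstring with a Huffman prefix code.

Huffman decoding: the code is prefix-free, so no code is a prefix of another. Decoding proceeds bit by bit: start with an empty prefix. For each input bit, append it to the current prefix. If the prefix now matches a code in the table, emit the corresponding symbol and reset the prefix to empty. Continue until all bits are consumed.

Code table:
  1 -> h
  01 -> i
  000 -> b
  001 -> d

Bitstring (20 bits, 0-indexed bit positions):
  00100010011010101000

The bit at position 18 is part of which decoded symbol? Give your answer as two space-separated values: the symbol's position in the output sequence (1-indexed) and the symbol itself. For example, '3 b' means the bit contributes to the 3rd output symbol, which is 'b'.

Answer: 9 b

Derivation:
Bit 0: prefix='0' (no match yet)
Bit 1: prefix='00' (no match yet)
Bit 2: prefix='001' -> emit 'd', reset
Bit 3: prefix='0' (no match yet)
Bit 4: prefix='00' (no match yet)
Bit 5: prefix='000' -> emit 'b', reset
Bit 6: prefix='1' -> emit 'h', reset
Bit 7: prefix='0' (no match yet)
Bit 8: prefix='00' (no match yet)
Bit 9: prefix='001' -> emit 'd', reset
Bit 10: prefix='1' -> emit 'h', reset
Bit 11: prefix='0' (no match yet)
Bit 12: prefix='01' -> emit 'i', reset
Bit 13: prefix='0' (no match yet)
Bit 14: prefix='01' -> emit 'i', reset
Bit 15: prefix='0' (no match yet)
Bit 16: prefix='01' -> emit 'i', reset
Bit 17: prefix='0' (no match yet)
Bit 18: prefix='00' (no match yet)
Bit 19: prefix='000' -> emit 'b', reset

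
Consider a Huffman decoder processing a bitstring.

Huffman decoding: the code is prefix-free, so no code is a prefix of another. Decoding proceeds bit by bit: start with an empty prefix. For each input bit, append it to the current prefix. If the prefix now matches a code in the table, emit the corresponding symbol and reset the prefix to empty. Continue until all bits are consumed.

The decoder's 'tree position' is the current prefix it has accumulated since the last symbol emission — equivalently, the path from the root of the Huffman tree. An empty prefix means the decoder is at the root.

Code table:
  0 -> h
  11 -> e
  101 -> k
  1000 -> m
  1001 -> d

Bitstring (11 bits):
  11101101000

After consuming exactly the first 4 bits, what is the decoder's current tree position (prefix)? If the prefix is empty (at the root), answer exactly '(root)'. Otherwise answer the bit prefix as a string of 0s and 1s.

Answer: 10

Derivation:
Bit 0: prefix='1' (no match yet)
Bit 1: prefix='11' -> emit 'e', reset
Bit 2: prefix='1' (no match yet)
Bit 3: prefix='10' (no match yet)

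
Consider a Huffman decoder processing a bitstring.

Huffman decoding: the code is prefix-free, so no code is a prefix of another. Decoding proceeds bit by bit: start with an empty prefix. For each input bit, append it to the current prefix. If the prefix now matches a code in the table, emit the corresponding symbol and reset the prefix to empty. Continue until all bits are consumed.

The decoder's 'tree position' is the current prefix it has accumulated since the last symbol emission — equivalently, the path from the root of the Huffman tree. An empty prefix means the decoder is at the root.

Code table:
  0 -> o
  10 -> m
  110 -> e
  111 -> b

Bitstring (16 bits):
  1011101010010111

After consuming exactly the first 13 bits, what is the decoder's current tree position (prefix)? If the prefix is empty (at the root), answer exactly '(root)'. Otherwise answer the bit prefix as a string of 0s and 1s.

Answer: (root)

Derivation:
Bit 0: prefix='1' (no match yet)
Bit 1: prefix='10' -> emit 'm', reset
Bit 2: prefix='1' (no match yet)
Bit 3: prefix='11' (no match yet)
Bit 4: prefix='111' -> emit 'b', reset
Bit 5: prefix='0' -> emit 'o', reset
Bit 6: prefix='1' (no match yet)
Bit 7: prefix='10' -> emit 'm', reset
Bit 8: prefix='1' (no match yet)
Bit 9: prefix='10' -> emit 'm', reset
Bit 10: prefix='0' -> emit 'o', reset
Bit 11: prefix='1' (no match yet)
Bit 12: prefix='10' -> emit 'm', reset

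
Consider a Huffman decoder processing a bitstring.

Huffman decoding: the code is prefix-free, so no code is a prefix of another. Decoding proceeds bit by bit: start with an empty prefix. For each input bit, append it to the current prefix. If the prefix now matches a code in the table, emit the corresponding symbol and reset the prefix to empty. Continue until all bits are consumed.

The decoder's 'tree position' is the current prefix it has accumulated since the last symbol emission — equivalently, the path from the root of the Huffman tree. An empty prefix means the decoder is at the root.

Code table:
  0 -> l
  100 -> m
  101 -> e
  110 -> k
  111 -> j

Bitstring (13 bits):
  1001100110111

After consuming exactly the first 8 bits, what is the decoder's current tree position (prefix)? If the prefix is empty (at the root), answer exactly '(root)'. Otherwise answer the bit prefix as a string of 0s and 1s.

Answer: 1

Derivation:
Bit 0: prefix='1' (no match yet)
Bit 1: prefix='10' (no match yet)
Bit 2: prefix='100' -> emit 'm', reset
Bit 3: prefix='1' (no match yet)
Bit 4: prefix='11' (no match yet)
Bit 5: prefix='110' -> emit 'k', reset
Bit 6: prefix='0' -> emit 'l', reset
Bit 7: prefix='1' (no match yet)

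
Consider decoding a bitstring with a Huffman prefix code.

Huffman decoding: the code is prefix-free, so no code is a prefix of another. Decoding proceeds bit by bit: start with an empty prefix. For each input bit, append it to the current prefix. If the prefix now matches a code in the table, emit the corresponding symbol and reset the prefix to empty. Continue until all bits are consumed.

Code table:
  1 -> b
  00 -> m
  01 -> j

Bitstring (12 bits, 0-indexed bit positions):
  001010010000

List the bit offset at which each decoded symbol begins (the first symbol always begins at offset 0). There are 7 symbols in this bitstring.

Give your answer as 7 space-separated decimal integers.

Answer: 0 2 3 5 7 8 10

Derivation:
Bit 0: prefix='0' (no match yet)
Bit 1: prefix='00' -> emit 'm', reset
Bit 2: prefix='1' -> emit 'b', reset
Bit 3: prefix='0' (no match yet)
Bit 4: prefix='01' -> emit 'j', reset
Bit 5: prefix='0' (no match yet)
Bit 6: prefix='00' -> emit 'm', reset
Bit 7: prefix='1' -> emit 'b', reset
Bit 8: prefix='0' (no match yet)
Bit 9: prefix='00' -> emit 'm', reset
Bit 10: prefix='0' (no match yet)
Bit 11: prefix='00' -> emit 'm', reset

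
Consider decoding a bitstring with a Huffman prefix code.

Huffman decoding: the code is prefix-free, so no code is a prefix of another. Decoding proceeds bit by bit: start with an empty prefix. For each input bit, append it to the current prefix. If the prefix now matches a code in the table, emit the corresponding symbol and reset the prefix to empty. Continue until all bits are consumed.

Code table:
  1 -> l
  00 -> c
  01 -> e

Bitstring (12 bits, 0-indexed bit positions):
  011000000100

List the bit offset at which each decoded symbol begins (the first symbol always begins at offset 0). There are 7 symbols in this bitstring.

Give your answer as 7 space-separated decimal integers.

Bit 0: prefix='0' (no match yet)
Bit 1: prefix='01' -> emit 'e', reset
Bit 2: prefix='1' -> emit 'l', reset
Bit 3: prefix='0' (no match yet)
Bit 4: prefix='00' -> emit 'c', reset
Bit 5: prefix='0' (no match yet)
Bit 6: prefix='00' -> emit 'c', reset
Bit 7: prefix='0' (no match yet)
Bit 8: prefix='00' -> emit 'c', reset
Bit 9: prefix='1' -> emit 'l', reset
Bit 10: prefix='0' (no match yet)
Bit 11: prefix='00' -> emit 'c', reset

Answer: 0 2 3 5 7 9 10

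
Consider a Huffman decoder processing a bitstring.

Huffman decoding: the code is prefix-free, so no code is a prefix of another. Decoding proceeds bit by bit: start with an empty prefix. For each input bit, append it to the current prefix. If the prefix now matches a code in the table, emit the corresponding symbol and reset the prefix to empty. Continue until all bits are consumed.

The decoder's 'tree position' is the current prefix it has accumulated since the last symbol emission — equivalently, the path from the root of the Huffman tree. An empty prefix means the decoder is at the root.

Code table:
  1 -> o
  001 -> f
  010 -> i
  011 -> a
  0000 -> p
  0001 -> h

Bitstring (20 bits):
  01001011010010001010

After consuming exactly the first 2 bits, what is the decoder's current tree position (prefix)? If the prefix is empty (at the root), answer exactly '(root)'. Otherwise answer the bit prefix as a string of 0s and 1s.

Answer: 01

Derivation:
Bit 0: prefix='0' (no match yet)
Bit 1: prefix='01' (no match yet)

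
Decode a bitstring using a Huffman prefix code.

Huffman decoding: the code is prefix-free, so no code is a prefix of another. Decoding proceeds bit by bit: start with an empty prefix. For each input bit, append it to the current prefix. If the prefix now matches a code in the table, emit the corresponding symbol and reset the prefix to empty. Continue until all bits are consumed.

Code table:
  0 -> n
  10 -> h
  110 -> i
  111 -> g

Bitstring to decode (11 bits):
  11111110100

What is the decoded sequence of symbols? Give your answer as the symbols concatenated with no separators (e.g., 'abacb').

Bit 0: prefix='1' (no match yet)
Bit 1: prefix='11' (no match yet)
Bit 2: prefix='111' -> emit 'g', reset
Bit 3: prefix='1' (no match yet)
Bit 4: prefix='11' (no match yet)
Bit 5: prefix='111' -> emit 'g', reset
Bit 6: prefix='1' (no match yet)
Bit 7: prefix='10' -> emit 'h', reset
Bit 8: prefix='1' (no match yet)
Bit 9: prefix='10' -> emit 'h', reset
Bit 10: prefix='0' -> emit 'n', reset

Answer: gghhn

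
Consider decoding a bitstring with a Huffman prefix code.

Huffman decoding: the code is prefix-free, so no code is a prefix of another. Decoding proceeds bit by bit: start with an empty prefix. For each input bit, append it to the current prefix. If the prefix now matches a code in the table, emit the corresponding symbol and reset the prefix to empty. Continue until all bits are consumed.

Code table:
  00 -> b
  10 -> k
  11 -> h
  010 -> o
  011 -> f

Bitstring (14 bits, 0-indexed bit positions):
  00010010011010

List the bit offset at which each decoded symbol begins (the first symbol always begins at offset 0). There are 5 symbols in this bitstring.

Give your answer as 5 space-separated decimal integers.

Answer: 0 2 5 8 11

Derivation:
Bit 0: prefix='0' (no match yet)
Bit 1: prefix='00' -> emit 'b', reset
Bit 2: prefix='0' (no match yet)
Bit 3: prefix='01' (no match yet)
Bit 4: prefix='010' -> emit 'o', reset
Bit 5: prefix='0' (no match yet)
Bit 6: prefix='01' (no match yet)
Bit 7: prefix='010' -> emit 'o', reset
Bit 8: prefix='0' (no match yet)
Bit 9: prefix='01' (no match yet)
Bit 10: prefix='011' -> emit 'f', reset
Bit 11: prefix='0' (no match yet)
Bit 12: prefix='01' (no match yet)
Bit 13: prefix='010' -> emit 'o', reset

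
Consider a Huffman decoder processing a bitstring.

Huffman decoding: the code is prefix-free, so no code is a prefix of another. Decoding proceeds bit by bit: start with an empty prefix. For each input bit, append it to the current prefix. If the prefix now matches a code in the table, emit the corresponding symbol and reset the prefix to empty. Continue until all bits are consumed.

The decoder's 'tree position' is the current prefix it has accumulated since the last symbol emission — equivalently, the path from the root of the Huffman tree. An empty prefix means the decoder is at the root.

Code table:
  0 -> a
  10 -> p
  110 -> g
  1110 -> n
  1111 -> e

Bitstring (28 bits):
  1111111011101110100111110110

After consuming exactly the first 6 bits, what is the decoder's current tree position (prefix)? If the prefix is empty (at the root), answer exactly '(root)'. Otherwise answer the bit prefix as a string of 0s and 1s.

Bit 0: prefix='1' (no match yet)
Bit 1: prefix='11' (no match yet)
Bit 2: prefix='111' (no match yet)
Bit 3: prefix='1111' -> emit 'e', reset
Bit 4: prefix='1' (no match yet)
Bit 5: prefix='11' (no match yet)

Answer: 11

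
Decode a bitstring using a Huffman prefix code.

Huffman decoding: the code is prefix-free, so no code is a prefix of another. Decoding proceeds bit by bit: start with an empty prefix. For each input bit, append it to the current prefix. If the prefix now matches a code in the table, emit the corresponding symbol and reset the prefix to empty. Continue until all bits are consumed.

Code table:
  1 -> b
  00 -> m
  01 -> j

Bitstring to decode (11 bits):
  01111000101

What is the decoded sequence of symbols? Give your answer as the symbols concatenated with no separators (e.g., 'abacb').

Bit 0: prefix='0' (no match yet)
Bit 1: prefix='01' -> emit 'j', reset
Bit 2: prefix='1' -> emit 'b', reset
Bit 3: prefix='1' -> emit 'b', reset
Bit 4: prefix='1' -> emit 'b', reset
Bit 5: prefix='0' (no match yet)
Bit 6: prefix='00' -> emit 'm', reset
Bit 7: prefix='0' (no match yet)
Bit 8: prefix='01' -> emit 'j', reset
Bit 9: prefix='0' (no match yet)
Bit 10: prefix='01' -> emit 'j', reset

Answer: jbbbmjj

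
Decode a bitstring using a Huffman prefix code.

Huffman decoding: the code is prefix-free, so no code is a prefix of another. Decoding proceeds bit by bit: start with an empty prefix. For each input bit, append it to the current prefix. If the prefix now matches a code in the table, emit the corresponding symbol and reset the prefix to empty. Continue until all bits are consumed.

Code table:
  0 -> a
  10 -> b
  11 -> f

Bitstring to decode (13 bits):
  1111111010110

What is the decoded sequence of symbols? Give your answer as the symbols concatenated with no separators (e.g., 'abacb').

Bit 0: prefix='1' (no match yet)
Bit 1: prefix='11' -> emit 'f', reset
Bit 2: prefix='1' (no match yet)
Bit 3: prefix='11' -> emit 'f', reset
Bit 4: prefix='1' (no match yet)
Bit 5: prefix='11' -> emit 'f', reset
Bit 6: prefix='1' (no match yet)
Bit 7: prefix='10' -> emit 'b', reset
Bit 8: prefix='1' (no match yet)
Bit 9: prefix='10' -> emit 'b', reset
Bit 10: prefix='1' (no match yet)
Bit 11: prefix='11' -> emit 'f', reset
Bit 12: prefix='0' -> emit 'a', reset

Answer: fffbbfa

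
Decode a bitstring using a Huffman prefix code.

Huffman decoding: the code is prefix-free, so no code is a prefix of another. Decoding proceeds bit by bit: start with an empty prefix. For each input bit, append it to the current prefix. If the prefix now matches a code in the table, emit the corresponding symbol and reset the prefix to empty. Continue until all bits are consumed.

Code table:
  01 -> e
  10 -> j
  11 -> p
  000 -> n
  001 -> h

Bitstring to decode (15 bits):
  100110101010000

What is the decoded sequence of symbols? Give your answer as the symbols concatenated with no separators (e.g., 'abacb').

Bit 0: prefix='1' (no match yet)
Bit 1: prefix='10' -> emit 'j', reset
Bit 2: prefix='0' (no match yet)
Bit 3: prefix='01' -> emit 'e', reset
Bit 4: prefix='1' (no match yet)
Bit 5: prefix='10' -> emit 'j', reset
Bit 6: prefix='1' (no match yet)
Bit 7: prefix='10' -> emit 'j', reset
Bit 8: prefix='1' (no match yet)
Bit 9: prefix='10' -> emit 'j', reset
Bit 10: prefix='1' (no match yet)
Bit 11: prefix='10' -> emit 'j', reset
Bit 12: prefix='0' (no match yet)
Bit 13: prefix='00' (no match yet)
Bit 14: prefix='000' -> emit 'n', reset

Answer: jejjjjn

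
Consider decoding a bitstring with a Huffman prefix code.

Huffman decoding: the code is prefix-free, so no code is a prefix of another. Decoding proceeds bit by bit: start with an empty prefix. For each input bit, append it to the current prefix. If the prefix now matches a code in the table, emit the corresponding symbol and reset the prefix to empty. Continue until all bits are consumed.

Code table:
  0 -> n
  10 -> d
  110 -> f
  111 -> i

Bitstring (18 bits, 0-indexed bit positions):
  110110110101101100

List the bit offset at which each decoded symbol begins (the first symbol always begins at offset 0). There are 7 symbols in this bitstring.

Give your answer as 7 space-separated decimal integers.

Bit 0: prefix='1' (no match yet)
Bit 1: prefix='11' (no match yet)
Bit 2: prefix='110' -> emit 'f', reset
Bit 3: prefix='1' (no match yet)
Bit 4: prefix='11' (no match yet)
Bit 5: prefix='110' -> emit 'f', reset
Bit 6: prefix='1' (no match yet)
Bit 7: prefix='11' (no match yet)
Bit 8: prefix='110' -> emit 'f', reset
Bit 9: prefix='1' (no match yet)
Bit 10: prefix='10' -> emit 'd', reset
Bit 11: prefix='1' (no match yet)
Bit 12: prefix='11' (no match yet)
Bit 13: prefix='110' -> emit 'f', reset
Bit 14: prefix='1' (no match yet)
Bit 15: prefix='11' (no match yet)
Bit 16: prefix='110' -> emit 'f', reset
Bit 17: prefix='0' -> emit 'n', reset

Answer: 0 3 6 9 11 14 17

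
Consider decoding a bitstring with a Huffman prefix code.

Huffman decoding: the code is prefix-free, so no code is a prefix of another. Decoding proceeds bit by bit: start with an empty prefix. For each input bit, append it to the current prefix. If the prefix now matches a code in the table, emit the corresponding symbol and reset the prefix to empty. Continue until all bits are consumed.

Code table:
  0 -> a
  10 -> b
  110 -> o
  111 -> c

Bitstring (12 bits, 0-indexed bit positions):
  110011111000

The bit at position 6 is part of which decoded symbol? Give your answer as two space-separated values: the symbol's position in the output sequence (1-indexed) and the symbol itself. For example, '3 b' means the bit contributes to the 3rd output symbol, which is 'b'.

Answer: 3 c

Derivation:
Bit 0: prefix='1' (no match yet)
Bit 1: prefix='11' (no match yet)
Bit 2: prefix='110' -> emit 'o', reset
Bit 3: prefix='0' -> emit 'a', reset
Bit 4: prefix='1' (no match yet)
Bit 5: prefix='11' (no match yet)
Bit 6: prefix='111' -> emit 'c', reset
Bit 7: prefix='1' (no match yet)
Bit 8: prefix='11' (no match yet)
Bit 9: prefix='110' -> emit 'o', reset
Bit 10: prefix='0' -> emit 'a', reset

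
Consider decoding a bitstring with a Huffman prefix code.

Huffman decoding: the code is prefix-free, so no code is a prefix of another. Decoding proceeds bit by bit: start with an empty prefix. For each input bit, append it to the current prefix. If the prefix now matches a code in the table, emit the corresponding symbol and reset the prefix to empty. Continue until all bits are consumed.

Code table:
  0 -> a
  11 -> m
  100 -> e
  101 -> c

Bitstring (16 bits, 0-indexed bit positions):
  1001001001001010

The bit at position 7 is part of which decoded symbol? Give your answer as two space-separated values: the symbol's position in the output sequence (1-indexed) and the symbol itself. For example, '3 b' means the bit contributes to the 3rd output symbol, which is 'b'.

Bit 0: prefix='1' (no match yet)
Bit 1: prefix='10' (no match yet)
Bit 2: prefix='100' -> emit 'e', reset
Bit 3: prefix='1' (no match yet)
Bit 4: prefix='10' (no match yet)
Bit 5: prefix='100' -> emit 'e', reset
Bit 6: prefix='1' (no match yet)
Bit 7: prefix='10' (no match yet)
Bit 8: prefix='100' -> emit 'e', reset
Bit 9: prefix='1' (no match yet)
Bit 10: prefix='10' (no match yet)
Bit 11: prefix='100' -> emit 'e', reset

Answer: 3 e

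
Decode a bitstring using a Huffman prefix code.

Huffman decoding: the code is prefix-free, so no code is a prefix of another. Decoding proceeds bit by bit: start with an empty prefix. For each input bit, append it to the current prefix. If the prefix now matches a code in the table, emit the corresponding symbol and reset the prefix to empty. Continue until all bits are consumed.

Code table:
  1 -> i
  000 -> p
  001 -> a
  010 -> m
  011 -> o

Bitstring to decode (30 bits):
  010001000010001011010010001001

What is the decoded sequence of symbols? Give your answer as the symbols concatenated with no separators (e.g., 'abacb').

Bit 0: prefix='0' (no match yet)
Bit 1: prefix='01' (no match yet)
Bit 2: prefix='010' -> emit 'm', reset
Bit 3: prefix='0' (no match yet)
Bit 4: prefix='00' (no match yet)
Bit 5: prefix='001' -> emit 'a', reset
Bit 6: prefix='0' (no match yet)
Bit 7: prefix='00' (no match yet)
Bit 8: prefix='000' -> emit 'p', reset
Bit 9: prefix='0' (no match yet)
Bit 10: prefix='01' (no match yet)
Bit 11: prefix='010' -> emit 'm', reset
Bit 12: prefix='0' (no match yet)
Bit 13: prefix='00' (no match yet)
Bit 14: prefix='001' -> emit 'a', reset
Bit 15: prefix='0' (no match yet)
Bit 16: prefix='01' (no match yet)
Bit 17: prefix='011' -> emit 'o', reset
Bit 18: prefix='0' (no match yet)
Bit 19: prefix='01' (no match yet)
Bit 20: prefix='010' -> emit 'm', reset
Bit 21: prefix='0' (no match yet)
Bit 22: prefix='01' (no match yet)
Bit 23: prefix='010' -> emit 'm', reset
Bit 24: prefix='0' (no match yet)
Bit 25: prefix='00' (no match yet)
Bit 26: prefix='001' -> emit 'a', reset
Bit 27: prefix='0' (no match yet)
Bit 28: prefix='00' (no match yet)
Bit 29: prefix='001' -> emit 'a', reset

Answer: mapmaommaa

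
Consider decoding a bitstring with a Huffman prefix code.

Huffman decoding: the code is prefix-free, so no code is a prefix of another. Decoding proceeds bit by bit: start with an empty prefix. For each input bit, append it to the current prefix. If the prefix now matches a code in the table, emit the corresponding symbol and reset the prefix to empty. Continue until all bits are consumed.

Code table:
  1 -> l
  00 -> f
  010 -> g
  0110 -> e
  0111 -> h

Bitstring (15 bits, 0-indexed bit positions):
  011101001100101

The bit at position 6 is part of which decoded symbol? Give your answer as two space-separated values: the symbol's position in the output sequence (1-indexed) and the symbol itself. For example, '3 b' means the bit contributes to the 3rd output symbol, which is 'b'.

Answer: 2 g

Derivation:
Bit 0: prefix='0' (no match yet)
Bit 1: prefix='01' (no match yet)
Bit 2: prefix='011' (no match yet)
Bit 3: prefix='0111' -> emit 'h', reset
Bit 4: prefix='0' (no match yet)
Bit 5: prefix='01' (no match yet)
Bit 6: prefix='010' -> emit 'g', reset
Bit 7: prefix='0' (no match yet)
Bit 8: prefix='01' (no match yet)
Bit 9: prefix='011' (no match yet)
Bit 10: prefix='0110' -> emit 'e', reset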